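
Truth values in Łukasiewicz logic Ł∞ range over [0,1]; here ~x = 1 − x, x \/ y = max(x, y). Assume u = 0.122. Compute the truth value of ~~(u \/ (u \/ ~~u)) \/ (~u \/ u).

0.878

~u = 1 − 0.122 = 0.878
~~u = 1 − 0.878 = 0.122
u \/ ~~u = max(0.122, 0.122) = 0.122
u \/ (u \/ ~~u) = max(0.122, 0.122) = 0.122
~(u \/ (u \/ ~~u)) = 1 − 0.122 = 0.878
~~(u \/ (u \/ ~~u)) = 1 − 0.878 = 0.122
~u \/ u = max(0.878, 0.122) = 0.878
~~(u \/ (u \/ ~~u)) \/ (~u \/ u) = max(0.122, 0.878) = 0.878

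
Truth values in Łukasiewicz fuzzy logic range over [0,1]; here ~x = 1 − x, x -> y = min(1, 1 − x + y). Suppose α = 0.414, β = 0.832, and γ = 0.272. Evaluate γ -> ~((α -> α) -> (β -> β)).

α -> α = min(1, 1 − 0.414 + 0.414) = min(1, 1.000) = 1.000
β -> β = min(1, 1 − 0.832 + 0.832) = min(1, 1.000) = 1.000
(α -> α) -> (β -> β) = min(1, 1 − 1.000 + 1.000) = min(1, 1.000) = 1.000
~((α -> α) -> (β -> β)) = 1 − 1.000 = 0.000
γ -> ~((α -> α) -> (β -> β)) = min(1, 1 − 0.272 + 0.000) = min(1, 0.728) = 0.728

0.728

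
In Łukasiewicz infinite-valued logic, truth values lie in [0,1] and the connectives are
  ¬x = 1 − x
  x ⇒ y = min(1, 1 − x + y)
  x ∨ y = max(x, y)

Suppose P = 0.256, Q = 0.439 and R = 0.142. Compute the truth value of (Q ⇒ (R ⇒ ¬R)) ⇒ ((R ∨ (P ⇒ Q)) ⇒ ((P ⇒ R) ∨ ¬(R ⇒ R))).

0.886

¬R = 1 − 0.142 = 0.858
R ⇒ ¬R = min(1, 1 − 0.142 + 0.858) = min(1, 1.716) = 1.000
Q ⇒ (R ⇒ ¬R) = min(1, 1 − 0.439 + 1.000) = min(1, 1.561) = 1.000
P ⇒ Q = min(1, 1 − 0.256 + 0.439) = min(1, 1.183) = 1.000
R ∨ (P ⇒ Q) = max(0.142, 1.000) = 1.000
P ⇒ R = min(1, 1 − 0.256 + 0.142) = min(1, 0.886) = 0.886
R ⇒ R = min(1, 1 − 0.142 + 0.142) = min(1, 1.000) = 1.000
¬(R ⇒ R) = 1 − 1.000 = 0.000
(P ⇒ R) ∨ ¬(R ⇒ R) = max(0.886, 0.000) = 0.886
(R ∨ (P ⇒ Q)) ⇒ ((P ⇒ R) ∨ ¬(R ⇒ R)) = min(1, 1 − 1.000 + 0.886) = min(1, 0.886) = 0.886
(Q ⇒ (R ⇒ ¬R)) ⇒ ((R ∨ (P ⇒ Q)) ⇒ ((P ⇒ R) ∨ ¬(R ⇒ R))) = min(1, 1 − 1.000 + 0.886) = min(1, 0.886) = 0.886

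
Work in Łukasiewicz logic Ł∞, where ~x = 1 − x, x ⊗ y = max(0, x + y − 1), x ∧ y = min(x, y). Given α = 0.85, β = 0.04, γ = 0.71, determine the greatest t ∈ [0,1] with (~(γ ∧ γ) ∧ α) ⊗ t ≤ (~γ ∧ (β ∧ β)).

γ ∧ γ = min(0.71, 0.71) = 0.71
~(γ ∧ γ) = 1 − 0.71 = 0.29
~(γ ∧ γ) ∧ α = min(0.29, 0.85) = 0.29
So the left factor is ~(γ ∧ γ) ∧ α = 0.29.
~γ = 1 − 0.71 = 0.29
β ∧ β = min(0.04, 0.04) = 0.04
~γ ∧ (β ∧ β) = min(0.29, 0.04) = 0.04
So the right-hand bound is ~γ ∧ (β ∧ β) = 0.04.
The residuum of the Łukasiewicz t-norm gives the supremum: min(1, 1 − 0.29 + 0.04).
1 − 0.29 + 0.04 = 0.75, so t = min(1, 0.75) = 0.75.
Check: 0.29 ⊗ 0.75 = max(0, 0.04) = 0.04 ≤ 0.04.

0.75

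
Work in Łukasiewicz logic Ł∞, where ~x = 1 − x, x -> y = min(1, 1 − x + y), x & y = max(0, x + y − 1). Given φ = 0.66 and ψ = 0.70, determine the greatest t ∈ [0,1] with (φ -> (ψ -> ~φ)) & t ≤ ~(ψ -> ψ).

~φ = 1 − 0.66 = 0.34
ψ -> ~φ = min(1, 1 − 0.70 + 0.34) = min(1, 0.64) = 0.64
φ -> (ψ -> ~φ) = min(1, 1 − 0.66 + 0.64) = min(1, 0.98) = 0.98
So the left factor is φ -> (ψ -> ~φ) = 0.98.
ψ -> ψ = min(1, 1 − 0.70 + 0.70) = min(1, 1.00) = 1.00
~(ψ -> ψ) = 1 − 1.00 = 0.00
So the right-hand bound is ~(ψ -> ψ) = 0.00.
The residuum of the Łukasiewicz t-norm gives the supremum: min(1, 1 − 0.98 + 0.00).
1 − 0.98 + 0.00 = 0.02, so t = min(1, 0.02) = 0.02.
Check: 0.98 & 0.02 = max(0, 0.00) = 0.00 ≤ 0.00.

0.02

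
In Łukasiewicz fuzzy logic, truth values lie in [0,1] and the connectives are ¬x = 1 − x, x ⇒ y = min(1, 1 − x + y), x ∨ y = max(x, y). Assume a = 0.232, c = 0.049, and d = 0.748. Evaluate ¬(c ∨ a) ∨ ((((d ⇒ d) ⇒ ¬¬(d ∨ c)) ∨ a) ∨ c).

0.768

c ∨ a = max(0.049, 0.232) = 0.232
¬(c ∨ a) = 1 − 0.232 = 0.768
d ⇒ d = min(1, 1 − 0.748 + 0.748) = min(1, 1.000) = 1.000
d ∨ c = max(0.748, 0.049) = 0.748
¬(d ∨ c) = 1 − 0.748 = 0.252
¬¬(d ∨ c) = 1 − 0.252 = 0.748
(d ⇒ d) ⇒ ¬¬(d ∨ c) = min(1, 1 − 1.000 + 0.748) = min(1, 0.748) = 0.748
((d ⇒ d) ⇒ ¬¬(d ∨ c)) ∨ a = max(0.748, 0.232) = 0.748
(((d ⇒ d) ⇒ ¬¬(d ∨ c)) ∨ a) ∨ c = max(0.748, 0.049) = 0.748
¬(c ∨ a) ∨ ((((d ⇒ d) ⇒ ¬¬(d ∨ c)) ∨ a) ∨ c) = max(0.768, 0.748) = 0.768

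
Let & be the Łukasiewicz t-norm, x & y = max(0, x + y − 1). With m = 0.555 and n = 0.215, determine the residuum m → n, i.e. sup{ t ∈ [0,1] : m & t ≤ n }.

The residuum of the Łukasiewicz t-norm gives the supremum: min(1, 1 − 0.555 + 0.215).
1 − 0.555 + 0.215 = 0.660, so t = min(1, 0.660) = 0.660.
Check: 0.555 & 0.660 = max(0, 0.215) = 0.215 ≤ 0.215.

0.660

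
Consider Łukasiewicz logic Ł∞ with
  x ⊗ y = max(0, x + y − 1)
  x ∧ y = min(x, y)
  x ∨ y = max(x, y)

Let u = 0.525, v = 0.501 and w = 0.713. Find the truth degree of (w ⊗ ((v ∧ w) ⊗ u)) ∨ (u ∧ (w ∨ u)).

v ∧ w = min(0.501, 0.713) = 0.501
(v ∧ w) ⊗ u = max(0, 0.501 + 0.525 − 1) = max(0, 0.026) = 0.026
w ⊗ ((v ∧ w) ⊗ u) = max(0, 0.713 + 0.026 − 1) = max(0, -0.261) = 0.000
w ∨ u = max(0.713, 0.525) = 0.713
u ∧ (w ∨ u) = min(0.525, 0.713) = 0.525
(w ⊗ ((v ∧ w) ⊗ u)) ∨ (u ∧ (w ∨ u)) = max(0.000, 0.525) = 0.525

0.525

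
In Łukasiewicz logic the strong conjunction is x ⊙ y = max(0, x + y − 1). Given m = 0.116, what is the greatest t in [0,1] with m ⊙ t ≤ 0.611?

The residuum of the Łukasiewicz t-norm gives the supremum: min(1, 1 − 0.116 + 0.611).
1 − 0.116 + 0.611 = 1.495, so t = min(1, 1.495) = 1.000.
Check: 0.116 ⊙ 1.000 = max(0, 0.116) = 0.116 ≤ 0.611.

1.000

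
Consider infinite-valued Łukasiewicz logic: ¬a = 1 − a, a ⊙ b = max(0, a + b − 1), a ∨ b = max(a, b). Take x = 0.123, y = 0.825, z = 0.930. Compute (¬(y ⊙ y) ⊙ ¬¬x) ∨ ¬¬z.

y ⊙ y = max(0, 0.825 + 0.825 − 1) = max(0, 0.650) = 0.650
¬(y ⊙ y) = 1 − 0.650 = 0.350
¬x = 1 − 0.123 = 0.877
¬¬x = 1 − 0.877 = 0.123
¬(y ⊙ y) ⊙ ¬¬x = max(0, 0.350 + 0.123 − 1) = max(0, -0.527) = 0.000
¬z = 1 − 0.930 = 0.070
¬¬z = 1 − 0.070 = 0.930
(¬(y ⊙ y) ⊙ ¬¬x) ∨ ¬¬z = max(0.000, 0.930) = 0.930

0.930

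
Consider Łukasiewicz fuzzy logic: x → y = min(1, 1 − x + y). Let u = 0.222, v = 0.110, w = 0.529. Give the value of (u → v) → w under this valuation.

0.641

u → v = min(1, 1 − 0.222 + 0.110) = min(1, 0.888) = 0.888
(u → v) → w = min(1, 1 − 0.888 + 0.529) = min(1, 0.641) = 0.641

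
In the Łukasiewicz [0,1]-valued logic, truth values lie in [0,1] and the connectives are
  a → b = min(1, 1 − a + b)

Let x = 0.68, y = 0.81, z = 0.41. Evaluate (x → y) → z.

0.41

x → y = min(1, 1 − 0.68 + 0.81) = min(1, 1.13) = 1.00
(x → y) → z = min(1, 1 − 1.00 + 0.41) = min(1, 0.41) = 0.41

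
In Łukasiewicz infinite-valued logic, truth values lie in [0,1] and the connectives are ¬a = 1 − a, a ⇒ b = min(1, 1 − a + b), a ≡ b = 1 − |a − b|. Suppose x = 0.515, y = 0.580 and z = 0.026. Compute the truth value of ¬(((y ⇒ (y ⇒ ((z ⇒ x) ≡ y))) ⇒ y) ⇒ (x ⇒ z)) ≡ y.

z ⇒ x = min(1, 1 − 0.026 + 0.515) = min(1, 1.489) = 1.000
(z ⇒ x) ≡ y = 1 − |1.000 − 0.580| = 1 − 0.420 = 0.580
y ⇒ ((z ⇒ x) ≡ y) = min(1, 1 − 0.580 + 0.580) = min(1, 1.000) = 1.000
y ⇒ (y ⇒ ((z ⇒ x) ≡ y)) = min(1, 1 − 0.580 + 1.000) = min(1, 1.420) = 1.000
(y ⇒ (y ⇒ ((z ⇒ x) ≡ y))) ⇒ y = min(1, 1 − 1.000 + 0.580) = min(1, 0.580) = 0.580
x ⇒ z = min(1, 1 − 0.515 + 0.026) = min(1, 0.511) = 0.511
((y ⇒ (y ⇒ ((z ⇒ x) ≡ y))) ⇒ y) ⇒ (x ⇒ z) = min(1, 1 − 0.580 + 0.511) = min(1, 0.931) = 0.931
¬(((y ⇒ (y ⇒ ((z ⇒ x) ≡ y))) ⇒ y) ⇒ (x ⇒ z)) = 1 − 0.931 = 0.069
¬(((y ⇒ (y ⇒ ((z ⇒ x) ≡ y))) ⇒ y) ⇒ (x ⇒ z)) ≡ y = 1 − |0.069 − 0.580| = 1 − 0.511 = 0.489

0.489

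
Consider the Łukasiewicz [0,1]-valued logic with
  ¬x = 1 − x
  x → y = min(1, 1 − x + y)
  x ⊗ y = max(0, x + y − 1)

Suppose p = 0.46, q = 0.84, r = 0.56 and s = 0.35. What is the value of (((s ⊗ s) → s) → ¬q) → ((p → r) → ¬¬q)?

s ⊗ s = max(0, 0.35 + 0.35 − 1) = max(0, -0.30) = 0.00
(s ⊗ s) → s = min(1, 1 − 0.00 + 0.35) = min(1, 1.35) = 1.00
¬q = 1 − 0.84 = 0.16
((s ⊗ s) → s) → ¬q = min(1, 1 − 1.00 + 0.16) = min(1, 0.16) = 0.16
p → r = min(1, 1 − 0.46 + 0.56) = min(1, 1.10) = 1.00
¬¬q = 1 − 0.16 = 0.84
(p → r) → ¬¬q = min(1, 1 − 1.00 + 0.84) = min(1, 0.84) = 0.84
(((s ⊗ s) → s) → ¬q) → ((p → r) → ¬¬q) = min(1, 1 − 0.16 + 0.84) = min(1, 1.68) = 1.00

1.00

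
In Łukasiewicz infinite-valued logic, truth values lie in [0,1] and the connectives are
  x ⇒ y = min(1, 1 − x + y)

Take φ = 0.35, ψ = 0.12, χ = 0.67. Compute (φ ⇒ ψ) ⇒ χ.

φ ⇒ ψ = min(1, 1 − 0.35 + 0.12) = min(1, 0.77) = 0.77
(φ ⇒ ψ) ⇒ χ = min(1, 1 − 0.77 + 0.67) = min(1, 0.90) = 0.90

0.90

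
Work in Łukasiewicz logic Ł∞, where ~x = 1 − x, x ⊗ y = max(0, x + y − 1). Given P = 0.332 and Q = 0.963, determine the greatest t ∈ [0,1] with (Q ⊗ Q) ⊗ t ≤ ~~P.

Q ⊗ Q = max(0, 0.963 + 0.963 − 1) = max(0, 0.926) = 0.926
So the left factor is Q ⊗ Q = 0.926.
~P = 1 − 0.332 = 0.668
~~P = 1 − 0.668 = 0.332
So the right-hand bound is ~~P = 0.332.
The residuum of the Łukasiewicz t-norm gives the supremum: min(1, 1 − 0.926 + 0.332).
1 − 0.926 + 0.332 = 0.406, so t = min(1, 0.406) = 0.406.
Check: 0.926 ⊗ 0.406 = max(0, 0.332) = 0.332 ≤ 0.332.

0.406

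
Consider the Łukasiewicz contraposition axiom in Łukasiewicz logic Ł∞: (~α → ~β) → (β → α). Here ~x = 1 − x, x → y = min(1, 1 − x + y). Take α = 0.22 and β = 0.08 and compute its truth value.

~α = 1 − 0.22 = 0.78
~β = 1 − 0.08 = 0.92
~α → ~β = min(1, 1 − 0.78 + 0.92) = min(1, 1.14) = 1.00
β → α = min(1, 1 − 0.08 + 0.22) = min(1, 1.14) = 1.00
(~α → ~β) → (β → α) = min(1, 1 − 1.00 + 1.00) = min(1, 1.00) = 1.00
(As expected: an axiom of Ł∞, always 1.)

1.00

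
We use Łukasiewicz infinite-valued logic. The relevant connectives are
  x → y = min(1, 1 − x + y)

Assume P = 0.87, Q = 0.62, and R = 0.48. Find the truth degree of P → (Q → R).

0.99

Q → R = min(1, 1 − 0.62 + 0.48) = min(1, 0.86) = 0.86
P → (Q → R) = min(1, 1 − 0.87 + 0.86) = min(1, 0.99) = 0.99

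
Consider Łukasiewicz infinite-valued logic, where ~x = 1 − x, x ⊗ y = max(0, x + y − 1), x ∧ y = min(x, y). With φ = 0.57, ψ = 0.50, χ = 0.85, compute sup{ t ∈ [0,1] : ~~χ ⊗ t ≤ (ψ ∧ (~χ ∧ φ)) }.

~χ = 1 − 0.85 = 0.15
~~χ = 1 − 0.15 = 0.85
So the left factor is ~~χ = 0.85.
~χ ∧ φ = min(0.15, 0.57) = 0.15
ψ ∧ (~χ ∧ φ) = min(0.50, 0.15) = 0.15
So the right-hand bound is ψ ∧ (~χ ∧ φ) = 0.15.
The residuum of the Łukasiewicz t-norm gives the supremum: min(1, 1 − 0.85 + 0.15).
1 − 0.85 + 0.15 = 0.30, so t = min(1, 0.30) = 0.30.
Check: 0.85 ⊗ 0.30 = max(0, 0.15) = 0.15 ≤ 0.15.

0.30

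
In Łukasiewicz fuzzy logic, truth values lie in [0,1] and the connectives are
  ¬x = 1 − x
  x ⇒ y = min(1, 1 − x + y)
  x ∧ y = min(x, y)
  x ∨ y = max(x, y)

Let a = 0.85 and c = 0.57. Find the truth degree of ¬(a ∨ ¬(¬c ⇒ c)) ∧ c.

¬c = 1 − 0.57 = 0.43
¬c ⇒ c = min(1, 1 − 0.43 + 0.57) = min(1, 1.14) = 1.00
¬(¬c ⇒ c) = 1 − 1.00 = 0.00
a ∨ ¬(¬c ⇒ c) = max(0.85, 0.00) = 0.85
¬(a ∨ ¬(¬c ⇒ c)) = 1 − 0.85 = 0.15
¬(a ∨ ¬(¬c ⇒ c)) ∧ c = min(0.15, 0.57) = 0.15

0.15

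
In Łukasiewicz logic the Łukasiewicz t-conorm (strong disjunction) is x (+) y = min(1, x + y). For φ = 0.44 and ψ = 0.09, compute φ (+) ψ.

0.53

φ (+) ψ = min(1, 0.44 + 0.09) = min(1, 0.53) = 0.53
For comparison, the Gödel t-conorm max(x, y) would give 0.44.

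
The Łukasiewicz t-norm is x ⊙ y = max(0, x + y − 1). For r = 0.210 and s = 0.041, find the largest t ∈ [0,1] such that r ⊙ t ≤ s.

0.831

The residuum of the Łukasiewicz t-norm gives the supremum: min(1, 1 − 0.210 + 0.041).
1 − 0.210 + 0.041 = 0.831, so t = min(1, 0.831) = 0.831.
Check: 0.210 ⊙ 0.831 = max(0, 0.041) = 0.041 ≤ 0.041.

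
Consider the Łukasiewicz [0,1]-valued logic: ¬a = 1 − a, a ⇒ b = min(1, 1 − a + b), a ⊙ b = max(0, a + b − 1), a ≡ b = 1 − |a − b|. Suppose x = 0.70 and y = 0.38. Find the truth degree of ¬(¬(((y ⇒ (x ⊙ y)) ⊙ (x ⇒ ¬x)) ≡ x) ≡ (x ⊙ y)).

0.32

x ⊙ y = max(0, 0.70 + 0.38 − 1) = max(0, 0.08) = 0.08
y ⇒ (x ⊙ y) = min(1, 1 − 0.38 + 0.08) = min(1, 0.70) = 0.70
¬x = 1 − 0.70 = 0.30
x ⇒ ¬x = min(1, 1 − 0.70 + 0.30) = min(1, 0.60) = 0.60
(y ⇒ (x ⊙ y)) ⊙ (x ⇒ ¬x) = max(0, 0.70 + 0.60 − 1) = max(0, 0.30) = 0.30
((y ⇒ (x ⊙ y)) ⊙ (x ⇒ ¬x)) ≡ x = 1 − |0.30 − 0.70| = 1 − 0.40 = 0.60
¬(((y ⇒ (x ⊙ y)) ⊙ (x ⇒ ¬x)) ≡ x) = 1 − 0.60 = 0.40
¬(((y ⇒ (x ⊙ y)) ⊙ (x ⇒ ¬x)) ≡ x) ≡ (x ⊙ y) = 1 − |0.40 − 0.08| = 1 − 0.32 = 0.68
¬(¬(((y ⇒ (x ⊙ y)) ⊙ (x ⇒ ¬x)) ≡ x) ≡ (x ⊙ y)) = 1 − 0.68 = 0.32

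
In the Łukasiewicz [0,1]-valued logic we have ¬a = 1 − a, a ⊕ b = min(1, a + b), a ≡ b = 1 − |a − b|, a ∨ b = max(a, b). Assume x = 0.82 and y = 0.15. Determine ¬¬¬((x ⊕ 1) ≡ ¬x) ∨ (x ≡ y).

0.82

x ⊕ 1 = min(1, 0.82 + 1.00) = min(1, 1.82) = 1.00
¬x = 1 − 0.82 = 0.18
(x ⊕ 1) ≡ ¬x = 1 − |1.00 − 0.18| = 1 − 0.82 = 0.18
¬((x ⊕ 1) ≡ ¬x) = 1 − 0.18 = 0.82
¬¬((x ⊕ 1) ≡ ¬x) = 1 − 0.82 = 0.18
¬¬¬((x ⊕ 1) ≡ ¬x) = 1 − 0.18 = 0.82
x ≡ y = 1 − |0.82 − 0.15| = 1 − 0.67 = 0.33
¬¬¬((x ⊕ 1) ≡ ¬x) ∨ (x ≡ y) = max(0.82, 0.33) = 0.82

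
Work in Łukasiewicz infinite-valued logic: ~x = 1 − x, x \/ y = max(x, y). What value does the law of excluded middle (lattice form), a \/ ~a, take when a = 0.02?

0.98

~a = 1 − 0.02 = 0.98
a \/ ~a = max(0.02, 0.98) = 0.98
(The value 0.98 < 1 shows this instance is not satisfied; not a Ł∞-tautology — its value is max(a, 1−a).)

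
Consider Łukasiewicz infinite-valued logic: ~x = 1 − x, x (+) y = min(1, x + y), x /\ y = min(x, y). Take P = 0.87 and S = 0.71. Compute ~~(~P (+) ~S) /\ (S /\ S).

~P = 1 − 0.87 = 0.13
~S = 1 − 0.71 = 0.29
~P (+) ~S = min(1, 0.13 + 0.29) = min(1, 0.42) = 0.42
~(~P (+) ~S) = 1 − 0.42 = 0.58
~~(~P (+) ~S) = 1 − 0.58 = 0.42
S /\ S = min(0.71, 0.71) = 0.71
~~(~P (+) ~S) /\ (S /\ S) = min(0.42, 0.71) = 0.42

0.42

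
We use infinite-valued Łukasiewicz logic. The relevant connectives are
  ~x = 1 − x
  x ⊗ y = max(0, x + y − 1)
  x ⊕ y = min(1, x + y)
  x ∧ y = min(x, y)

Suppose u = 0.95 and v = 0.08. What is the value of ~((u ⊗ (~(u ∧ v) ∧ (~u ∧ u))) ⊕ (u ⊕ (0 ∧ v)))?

0.05

u ∧ v = min(0.95, 0.08) = 0.08
~(u ∧ v) = 1 − 0.08 = 0.92
~u = 1 − 0.95 = 0.05
~u ∧ u = min(0.05, 0.95) = 0.05
~(u ∧ v) ∧ (~u ∧ u) = min(0.92, 0.05) = 0.05
u ⊗ (~(u ∧ v) ∧ (~u ∧ u)) = max(0, 0.95 + 0.05 − 1) = max(0, 0.00) = 0.00
0 ∧ v = min(0.00, 0.08) = 0.00
u ⊕ (0 ∧ v) = min(1, 0.95 + 0.00) = min(1, 0.95) = 0.95
(u ⊗ (~(u ∧ v) ∧ (~u ∧ u))) ⊕ (u ⊕ (0 ∧ v)) = min(1, 0.00 + 0.95) = min(1, 0.95) = 0.95
~((u ⊗ (~(u ∧ v) ∧ (~u ∧ u))) ⊕ (u ⊕ (0 ∧ v))) = 1 − 0.95 = 0.05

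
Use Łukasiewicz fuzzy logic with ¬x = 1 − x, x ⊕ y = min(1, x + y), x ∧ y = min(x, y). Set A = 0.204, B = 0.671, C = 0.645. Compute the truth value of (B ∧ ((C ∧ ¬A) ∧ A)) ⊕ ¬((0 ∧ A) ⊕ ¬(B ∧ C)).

0.849

¬A = 1 − 0.204 = 0.796
C ∧ ¬A = min(0.645, 0.796) = 0.645
(C ∧ ¬A) ∧ A = min(0.645, 0.204) = 0.204
B ∧ ((C ∧ ¬A) ∧ A) = min(0.671, 0.204) = 0.204
0 ∧ A = min(0.000, 0.204) = 0.000
B ∧ C = min(0.671, 0.645) = 0.645
¬(B ∧ C) = 1 − 0.645 = 0.355
(0 ∧ A) ⊕ ¬(B ∧ C) = min(1, 0.000 + 0.355) = min(1, 0.355) = 0.355
¬((0 ∧ A) ⊕ ¬(B ∧ C)) = 1 − 0.355 = 0.645
(B ∧ ((C ∧ ¬A) ∧ A)) ⊕ ¬((0 ∧ A) ⊕ ¬(B ∧ C)) = min(1, 0.204 + 0.645) = min(1, 0.849) = 0.849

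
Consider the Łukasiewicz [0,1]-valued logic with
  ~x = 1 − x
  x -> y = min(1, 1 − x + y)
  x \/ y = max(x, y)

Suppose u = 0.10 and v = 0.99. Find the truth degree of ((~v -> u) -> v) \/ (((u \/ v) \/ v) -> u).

~v = 1 − 0.99 = 0.01
~v -> u = min(1, 1 − 0.01 + 0.10) = min(1, 1.09) = 1.00
(~v -> u) -> v = min(1, 1 − 1.00 + 0.99) = min(1, 0.99) = 0.99
u \/ v = max(0.10, 0.99) = 0.99
(u \/ v) \/ v = max(0.99, 0.99) = 0.99
((u \/ v) \/ v) -> u = min(1, 1 − 0.99 + 0.10) = min(1, 0.11) = 0.11
((~v -> u) -> v) \/ (((u \/ v) \/ v) -> u) = max(0.99, 0.11) = 0.99

0.99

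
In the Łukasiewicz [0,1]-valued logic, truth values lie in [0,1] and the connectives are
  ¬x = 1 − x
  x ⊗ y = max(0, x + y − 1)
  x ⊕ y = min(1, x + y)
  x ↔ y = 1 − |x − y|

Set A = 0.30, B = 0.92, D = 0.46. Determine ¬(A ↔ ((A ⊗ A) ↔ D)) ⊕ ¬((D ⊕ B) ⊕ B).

A ⊗ A = max(0, 0.30 + 0.30 − 1) = max(0, -0.40) = 0.00
(A ⊗ A) ↔ D = 1 − |0.00 − 0.46| = 1 − 0.46 = 0.54
A ↔ ((A ⊗ A) ↔ D) = 1 − |0.30 − 0.54| = 1 − 0.24 = 0.76
¬(A ↔ ((A ⊗ A) ↔ D)) = 1 − 0.76 = 0.24
D ⊕ B = min(1, 0.46 + 0.92) = min(1, 1.38) = 1.00
(D ⊕ B) ⊕ B = min(1, 1.00 + 0.92) = min(1, 1.92) = 1.00
¬((D ⊕ B) ⊕ B) = 1 − 1.00 = 0.00
¬(A ↔ ((A ⊗ A) ↔ D)) ⊕ ¬((D ⊕ B) ⊕ B) = min(1, 0.24 + 0.00) = min(1, 0.24) = 0.24

0.24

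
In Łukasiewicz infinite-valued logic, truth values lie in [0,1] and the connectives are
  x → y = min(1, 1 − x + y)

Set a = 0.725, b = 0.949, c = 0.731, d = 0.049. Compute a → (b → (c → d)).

c → d = min(1, 1 − 0.731 + 0.049) = min(1, 0.318) = 0.318
b → (c → d) = min(1, 1 − 0.949 + 0.318) = min(1, 0.369) = 0.369
a → (b → (c → d)) = min(1, 1 − 0.725 + 0.369) = min(1, 0.644) = 0.644

0.644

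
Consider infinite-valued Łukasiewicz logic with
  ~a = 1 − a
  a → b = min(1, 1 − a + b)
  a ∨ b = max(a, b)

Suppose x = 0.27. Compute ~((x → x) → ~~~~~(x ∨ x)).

x → x = min(1, 1 − 0.27 + 0.27) = min(1, 1.00) = 1.00
x ∨ x = max(0.27, 0.27) = 0.27
~(x ∨ x) = 1 − 0.27 = 0.73
~~(x ∨ x) = 1 − 0.73 = 0.27
~~~(x ∨ x) = 1 − 0.27 = 0.73
~~~~(x ∨ x) = 1 − 0.73 = 0.27
~~~~~(x ∨ x) = 1 − 0.27 = 0.73
(x → x) → ~~~~~(x ∨ x) = min(1, 1 − 1.00 + 0.73) = min(1, 0.73) = 0.73
~((x → x) → ~~~~~(x ∨ x)) = 1 − 0.73 = 0.27

0.27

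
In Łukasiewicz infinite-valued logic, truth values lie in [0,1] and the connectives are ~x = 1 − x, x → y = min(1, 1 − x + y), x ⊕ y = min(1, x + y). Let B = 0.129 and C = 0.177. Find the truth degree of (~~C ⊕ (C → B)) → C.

0.177

~C = 1 − 0.177 = 0.823
~~C = 1 − 0.823 = 0.177
C → B = min(1, 1 − 0.177 + 0.129) = min(1, 0.952) = 0.952
~~C ⊕ (C → B) = min(1, 0.177 + 0.952) = min(1, 1.129) = 1.000
(~~C ⊕ (C → B)) → C = min(1, 1 − 1.000 + 0.177) = min(1, 0.177) = 0.177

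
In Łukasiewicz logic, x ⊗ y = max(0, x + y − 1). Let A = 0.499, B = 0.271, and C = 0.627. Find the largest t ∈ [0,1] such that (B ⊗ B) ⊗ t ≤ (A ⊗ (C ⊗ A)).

B ⊗ B = max(0, 0.271 + 0.271 − 1) = max(0, -0.458) = 0.000
So the left factor is B ⊗ B = 0.000.
C ⊗ A = max(0, 0.627 + 0.499 − 1) = max(0, 0.126) = 0.126
A ⊗ (C ⊗ A) = max(0, 0.499 + 0.126 − 1) = max(0, -0.375) = 0.000
So the right-hand bound is A ⊗ (C ⊗ A) = 0.000.
The residuum of the Łukasiewicz t-norm gives the supremum: min(1, 1 − 0.000 + 0.000).
1 − 0.000 + 0.000 = 1.000, so t = min(1, 1.000) = 1.000.
Check: 0.000 ⊗ 1.000 = max(0, 0.000) = 0.000 ≤ 0.000.

1.000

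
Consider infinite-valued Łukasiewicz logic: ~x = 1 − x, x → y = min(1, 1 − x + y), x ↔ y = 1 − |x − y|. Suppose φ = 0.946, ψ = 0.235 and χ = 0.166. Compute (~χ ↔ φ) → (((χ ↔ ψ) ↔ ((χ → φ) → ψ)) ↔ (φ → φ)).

0.416

~χ = 1 − 0.166 = 0.834
~χ ↔ φ = 1 − |0.834 − 0.946| = 1 − 0.112 = 0.888
χ ↔ ψ = 1 − |0.166 − 0.235| = 1 − 0.069 = 0.931
χ → φ = min(1, 1 − 0.166 + 0.946) = min(1, 1.780) = 1.000
(χ → φ) → ψ = min(1, 1 − 1.000 + 0.235) = min(1, 0.235) = 0.235
(χ ↔ ψ) ↔ ((χ → φ) → ψ) = 1 − |0.931 − 0.235| = 1 − 0.696 = 0.304
φ → φ = min(1, 1 − 0.946 + 0.946) = min(1, 1.000) = 1.000
((χ ↔ ψ) ↔ ((χ → φ) → ψ)) ↔ (φ → φ) = 1 − |0.304 − 1.000| = 1 − 0.696 = 0.304
(~χ ↔ φ) → (((χ ↔ ψ) ↔ ((χ → φ) → ψ)) ↔ (φ → φ)) = min(1, 1 − 0.888 + 0.304) = min(1, 0.416) = 0.416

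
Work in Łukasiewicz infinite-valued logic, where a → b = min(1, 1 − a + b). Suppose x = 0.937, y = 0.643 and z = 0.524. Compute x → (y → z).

0.944

y → z = min(1, 1 − 0.643 + 0.524) = min(1, 0.881) = 0.881
x → (y → z) = min(1, 1 − 0.937 + 0.881) = min(1, 0.944) = 0.944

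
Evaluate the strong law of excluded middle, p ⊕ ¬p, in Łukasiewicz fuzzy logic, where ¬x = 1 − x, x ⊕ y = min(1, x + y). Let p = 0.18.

1.00

¬p = 1 − 0.18 = 0.82
p ⊕ ¬p = min(1, 0.18 + 0.82) = min(1, 1.00) = 1.00
(As expected: always 1 in Ł∞ since a ⊕ (1−a) = 1.)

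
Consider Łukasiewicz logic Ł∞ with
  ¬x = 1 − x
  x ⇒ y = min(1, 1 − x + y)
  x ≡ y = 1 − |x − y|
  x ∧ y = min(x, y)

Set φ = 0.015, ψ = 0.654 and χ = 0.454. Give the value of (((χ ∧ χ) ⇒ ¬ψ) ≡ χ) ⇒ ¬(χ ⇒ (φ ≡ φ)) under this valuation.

χ ∧ χ = min(0.454, 0.454) = 0.454
¬ψ = 1 − 0.654 = 0.346
(χ ∧ χ) ⇒ ¬ψ = min(1, 1 − 0.454 + 0.346) = min(1, 0.892) = 0.892
((χ ∧ χ) ⇒ ¬ψ) ≡ χ = 1 − |0.892 − 0.454| = 1 − 0.438 = 0.562
φ ≡ φ = 1 − |0.015 − 0.015| = 1 − 0.000 = 1.000
χ ⇒ (φ ≡ φ) = min(1, 1 − 0.454 + 1.000) = min(1, 1.546) = 1.000
¬(χ ⇒ (φ ≡ φ)) = 1 − 1.000 = 0.000
(((χ ∧ χ) ⇒ ¬ψ) ≡ χ) ⇒ ¬(χ ⇒ (φ ≡ φ)) = min(1, 1 − 0.562 + 0.000) = min(1, 0.438) = 0.438

0.438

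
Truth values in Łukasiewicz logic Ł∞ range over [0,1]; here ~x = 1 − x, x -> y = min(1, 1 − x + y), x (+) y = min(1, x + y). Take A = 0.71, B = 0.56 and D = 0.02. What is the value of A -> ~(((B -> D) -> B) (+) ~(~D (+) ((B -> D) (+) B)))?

0.29

B -> D = min(1, 1 − 0.56 + 0.02) = min(1, 0.46) = 0.46
(B -> D) -> B = min(1, 1 − 0.46 + 0.56) = min(1, 1.10) = 1.00
~D = 1 − 0.02 = 0.98
(B -> D) (+) B = min(1, 0.46 + 0.56) = min(1, 1.02) = 1.00
~D (+) ((B -> D) (+) B) = min(1, 0.98 + 1.00) = min(1, 1.98) = 1.00
~(~D (+) ((B -> D) (+) B)) = 1 − 1.00 = 0.00
((B -> D) -> B) (+) ~(~D (+) ((B -> D) (+) B)) = min(1, 1.00 + 0.00) = min(1, 1.00) = 1.00
~(((B -> D) -> B) (+) ~(~D (+) ((B -> D) (+) B))) = 1 − 1.00 = 0.00
A -> ~(((B -> D) -> B) (+) ~(~D (+) ((B -> D) (+) B))) = min(1, 1 − 0.71 + 0.00) = min(1, 0.29) = 0.29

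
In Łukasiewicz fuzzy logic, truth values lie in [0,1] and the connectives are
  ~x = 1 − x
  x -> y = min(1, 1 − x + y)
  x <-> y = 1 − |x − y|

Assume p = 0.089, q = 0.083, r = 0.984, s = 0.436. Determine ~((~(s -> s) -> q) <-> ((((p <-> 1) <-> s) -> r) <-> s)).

0.564

s -> s = min(1, 1 − 0.436 + 0.436) = min(1, 1.000) = 1.000
~(s -> s) = 1 − 1.000 = 0.000
~(s -> s) -> q = min(1, 1 − 0.000 + 0.083) = min(1, 1.083) = 1.000
p <-> 1 = 1 − |0.089 − 1.000| = 1 − 0.911 = 0.089
(p <-> 1) <-> s = 1 − |0.089 − 0.436| = 1 − 0.347 = 0.653
((p <-> 1) <-> s) -> r = min(1, 1 − 0.653 + 0.984) = min(1, 1.331) = 1.000
(((p <-> 1) <-> s) -> r) <-> s = 1 − |1.000 − 0.436| = 1 − 0.564 = 0.436
(~(s -> s) -> q) <-> ((((p <-> 1) <-> s) -> r) <-> s) = 1 − |1.000 − 0.436| = 1 − 0.564 = 0.436
~((~(s -> s) -> q) <-> ((((p <-> 1) <-> s) -> r) <-> s)) = 1 − 0.436 = 0.564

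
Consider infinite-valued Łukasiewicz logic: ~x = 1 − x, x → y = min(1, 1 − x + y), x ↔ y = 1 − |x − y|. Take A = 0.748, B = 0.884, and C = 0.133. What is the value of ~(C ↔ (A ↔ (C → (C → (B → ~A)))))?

~A = 1 − 0.748 = 0.252
B → ~A = min(1, 1 − 0.884 + 0.252) = min(1, 0.368) = 0.368
C → (B → ~A) = min(1, 1 − 0.133 + 0.368) = min(1, 1.235) = 1.000
C → (C → (B → ~A)) = min(1, 1 − 0.133 + 1.000) = min(1, 1.867) = 1.000
A ↔ (C → (C → (B → ~A))) = 1 − |0.748 − 1.000| = 1 − 0.252 = 0.748
C ↔ (A ↔ (C → (C → (B → ~A)))) = 1 − |0.133 − 0.748| = 1 − 0.615 = 0.385
~(C ↔ (A ↔ (C → (C → (B → ~A))))) = 1 − 0.385 = 0.615

0.615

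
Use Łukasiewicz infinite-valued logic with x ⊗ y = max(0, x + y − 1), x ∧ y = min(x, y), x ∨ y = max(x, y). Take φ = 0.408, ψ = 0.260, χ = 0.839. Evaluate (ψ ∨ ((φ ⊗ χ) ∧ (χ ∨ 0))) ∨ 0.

φ ⊗ χ = max(0, 0.408 + 0.839 − 1) = max(0, 0.247) = 0.247
χ ∨ 0 = max(0.839, 0.000) = 0.839
(φ ⊗ χ) ∧ (χ ∨ 0) = min(0.247, 0.839) = 0.247
ψ ∨ ((φ ⊗ χ) ∧ (χ ∨ 0)) = max(0.260, 0.247) = 0.260
(ψ ∨ ((φ ⊗ χ) ∧ (χ ∨ 0))) ∨ 0 = max(0.260, 0.000) = 0.260

0.260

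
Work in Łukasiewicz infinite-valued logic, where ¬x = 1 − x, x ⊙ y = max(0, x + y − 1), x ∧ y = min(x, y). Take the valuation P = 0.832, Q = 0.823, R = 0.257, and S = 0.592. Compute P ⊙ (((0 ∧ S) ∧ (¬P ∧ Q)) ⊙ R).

0.000

0 ∧ S = min(0.000, 0.592) = 0.000
¬P = 1 − 0.832 = 0.168
¬P ∧ Q = min(0.168, 0.823) = 0.168
(0 ∧ S) ∧ (¬P ∧ Q) = min(0.000, 0.168) = 0.000
((0 ∧ S) ∧ (¬P ∧ Q)) ⊙ R = max(0, 0.000 + 0.257 − 1) = max(0, -0.743) = 0.000
P ⊙ (((0 ∧ S) ∧ (¬P ∧ Q)) ⊙ R) = max(0, 0.832 + 0.000 − 1) = max(0, -0.168) = 0.000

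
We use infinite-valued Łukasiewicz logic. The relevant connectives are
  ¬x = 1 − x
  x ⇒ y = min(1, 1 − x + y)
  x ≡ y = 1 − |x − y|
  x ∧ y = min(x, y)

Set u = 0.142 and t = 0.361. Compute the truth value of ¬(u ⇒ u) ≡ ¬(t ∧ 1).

u ⇒ u = min(1, 1 − 0.142 + 0.142) = min(1, 1.000) = 1.000
¬(u ⇒ u) = 1 − 1.000 = 0.000
t ∧ 1 = min(0.361, 1.000) = 0.361
¬(t ∧ 1) = 1 − 0.361 = 0.639
¬(u ⇒ u) ≡ ¬(t ∧ 1) = 1 − |0.000 − 0.639| = 1 − 0.639 = 0.361

0.361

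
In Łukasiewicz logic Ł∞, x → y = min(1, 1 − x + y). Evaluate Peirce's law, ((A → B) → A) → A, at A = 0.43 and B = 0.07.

0.64

A → B = min(1, 1 − 0.43 + 0.07) = min(1, 0.64) = 0.64
(A → B) → A = min(1, 1 − 0.64 + 0.43) = min(1, 0.79) = 0.79
((A → B) → A) → A = min(1, 1 − 0.79 + 0.43) = min(1, 0.64) = 0.64
(The value 0.64 < 1 shows this instance is not satisfied; not a Ł∞-tautology in general.)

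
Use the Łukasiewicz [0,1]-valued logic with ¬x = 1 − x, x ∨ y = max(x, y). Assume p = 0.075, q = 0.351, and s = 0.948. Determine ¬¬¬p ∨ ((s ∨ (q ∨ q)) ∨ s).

0.948

¬p = 1 − 0.075 = 0.925
¬¬p = 1 − 0.925 = 0.075
¬¬¬p = 1 − 0.075 = 0.925
q ∨ q = max(0.351, 0.351) = 0.351
s ∨ (q ∨ q) = max(0.948, 0.351) = 0.948
(s ∨ (q ∨ q)) ∨ s = max(0.948, 0.948) = 0.948
¬¬¬p ∨ ((s ∨ (q ∨ q)) ∨ s) = max(0.925, 0.948) = 0.948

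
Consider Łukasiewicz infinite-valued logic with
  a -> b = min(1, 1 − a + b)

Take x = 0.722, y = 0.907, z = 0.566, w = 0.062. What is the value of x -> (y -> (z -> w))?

0.867

z -> w = min(1, 1 − 0.566 + 0.062) = min(1, 0.496) = 0.496
y -> (z -> w) = min(1, 1 − 0.907 + 0.496) = min(1, 0.589) = 0.589
x -> (y -> (z -> w)) = min(1, 1 − 0.722 + 0.589) = min(1, 0.867) = 0.867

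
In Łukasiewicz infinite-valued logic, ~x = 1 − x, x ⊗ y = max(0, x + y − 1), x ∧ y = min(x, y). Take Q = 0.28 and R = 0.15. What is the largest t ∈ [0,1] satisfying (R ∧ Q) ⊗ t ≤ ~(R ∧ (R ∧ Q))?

1.00

R ∧ Q = min(0.15, 0.28) = 0.15
So the left factor is R ∧ Q = 0.15.
R ∧ (R ∧ Q) = min(0.15, 0.15) = 0.15
~(R ∧ (R ∧ Q)) = 1 − 0.15 = 0.85
So the right-hand bound is ~(R ∧ (R ∧ Q)) = 0.85.
The residuum of the Łukasiewicz t-norm gives the supremum: min(1, 1 − 0.15 + 0.85).
1 − 0.15 + 0.85 = 1.70, so t = min(1, 1.70) = 1.00.
Check: 0.15 ⊗ 1.00 = max(0, 0.15) = 0.15 ≤ 0.85.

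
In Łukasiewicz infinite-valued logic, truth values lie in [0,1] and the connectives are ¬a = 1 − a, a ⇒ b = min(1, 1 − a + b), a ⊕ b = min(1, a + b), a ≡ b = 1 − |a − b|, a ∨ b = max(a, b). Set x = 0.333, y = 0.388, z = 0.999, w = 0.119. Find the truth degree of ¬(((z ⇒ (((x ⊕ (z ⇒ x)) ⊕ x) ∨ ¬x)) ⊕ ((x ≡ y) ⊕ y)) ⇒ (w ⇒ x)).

z ⇒ x = min(1, 1 − 0.999 + 0.333) = min(1, 0.334) = 0.334
x ⊕ (z ⇒ x) = min(1, 0.333 + 0.334) = min(1, 0.667) = 0.667
(x ⊕ (z ⇒ x)) ⊕ x = min(1, 0.667 + 0.333) = min(1, 1.000) = 1.000
¬x = 1 − 0.333 = 0.667
((x ⊕ (z ⇒ x)) ⊕ x) ∨ ¬x = max(1.000, 0.667) = 1.000
z ⇒ (((x ⊕ (z ⇒ x)) ⊕ x) ∨ ¬x) = min(1, 1 − 0.999 + 1.000) = min(1, 1.001) = 1.000
x ≡ y = 1 − |0.333 − 0.388| = 1 − 0.055 = 0.945
(x ≡ y) ⊕ y = min(1, 0.945 + 0.388) = min(1, 1.333) = 1.000
(z ⇒ (((x ⊕ (z ⇒ x)) ⊕ x) ∨ ¬x)) ⊕ ((x ≡ y) ⊕ y) = min(1, 1.000 + 1.000) = min(1, 2.000) = 1.000
w ⇒ x = min(1, 1 − 0.119 + 0.333) = min(1, 1.214) = 1.000
((z ⇒ (((x ⊕ (z ⇒ x)) ⊕ x) ∨ ¬x)) ⊕ ((x ≡ y) ⊕ y)) ⇒ (w ⇒ x) = min(1, 1 − 1.000 + 1.000) = min(1, 1.000) = 1.000
¬(((z ⇒ (((x ⊕ (z ⇒ x)) ⊕ x) ∨ ¬x)) ⊕ ((x ≡ y) ⊕ y)) ⇒ (w ⇒ x)) = 1 − 1.000 = 0.000

0.000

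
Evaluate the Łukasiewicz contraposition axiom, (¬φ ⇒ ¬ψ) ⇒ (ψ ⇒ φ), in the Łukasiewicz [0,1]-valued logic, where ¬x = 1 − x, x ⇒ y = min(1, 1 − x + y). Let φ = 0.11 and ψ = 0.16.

¬φ = 1 − 0.11 = 0.89
¬ψ = 1 − 0.16 = 0.84
¬φ ⇒ ¬ψ = min(1, 1 − 0.89 + 0.84) = min(1, 0.95) = 0.95
ψ ⇒ φ = min(1, 1 − 0.16 + 0.11) = min(1, 0.95) = 0.95
(¬φ ⇒ ¬ψ) ⇒ (ψ ⇒ φ) = min(1, 1 − 0.95 + 0.95) = min(1, 1.00) = 1.00
(As expected: an axiom of Ł∞, always 1.)

1.00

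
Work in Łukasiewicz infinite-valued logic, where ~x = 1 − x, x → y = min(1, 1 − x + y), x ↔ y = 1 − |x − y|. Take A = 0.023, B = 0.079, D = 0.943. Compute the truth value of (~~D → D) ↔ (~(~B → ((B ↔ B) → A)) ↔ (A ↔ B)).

~D = 1 − 0.943 = 0.057
~~D = 1 − 0.057 = 0.943
~~D → D = min(1, 1 − 0.943 + 0.943) = min(1, 1.000) = 1.000
~B = 1 − 0.079 = 0.921
B ↔ B = 1 − |0.079 − 0.079| = 1 − 0.000 = 1.000
(B ↔ B) → A = min(1, 1 − 1.000 + 0.023) = min(1, 0.023) = 0.023
~B → ((B ↔ B) → A) = min(1, 1 − 0.921 + 0.023) = min(1, 0.102) = 0.102
~(~B → ((B ↔ B) → A)) = 1 − 0.102 = 0.898
A ↔ B = 1 − |0.023 − 0.079| = 1 − 0.056 = 0.944
~(~B → ((B ↔ B) → A)) ↔ (A ↔ B) = 1 − |0.898 − 0.944| = 1 − 0.046 = 0.954
(~~D → D) ↔ (~(~B → ((B ↔ B) → A)) ↔ (A ↔ B)) = 1 − |1.000 − 0.954| = 1 − 0.046 = 0.954

0.954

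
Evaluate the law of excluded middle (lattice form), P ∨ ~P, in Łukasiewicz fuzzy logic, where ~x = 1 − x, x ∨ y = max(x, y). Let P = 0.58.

0.58

~P = 1 − 0.58 = 0.42
P ∨ ~P = max(0.58, 0.42) = 0.58
(The value 0.58 < 1 shows this instance is not satisfied; not a Ł∞-tautology — its value is max(a, 1−a).)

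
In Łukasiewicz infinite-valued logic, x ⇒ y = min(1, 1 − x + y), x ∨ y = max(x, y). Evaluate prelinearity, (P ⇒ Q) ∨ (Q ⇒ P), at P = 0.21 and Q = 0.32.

1.00

P ⇒ Q = min(1, 1 − 0.21 + 0.32) = min(1, 1.11) = 1.00
Q ⇒ P = min(1, 1 − 0.32 + 0.21) = min(1, 0.89) = 0.89
(P ⇒ Q) ∨ (Q ⇒ P) = max(1.00, 0.89) = 1.00
(As expected: a Ł∞-tautology — holds in every MV-chain.)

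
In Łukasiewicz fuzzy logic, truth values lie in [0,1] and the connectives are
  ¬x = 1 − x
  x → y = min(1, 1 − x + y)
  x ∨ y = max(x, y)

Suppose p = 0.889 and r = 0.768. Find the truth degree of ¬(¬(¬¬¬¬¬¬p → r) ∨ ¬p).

0.879

¬p = 1 − 0.889 = 0.111
¬¬p = 1 − 0.111 = 0.889
¬¬¬p = 1 − 0.889 = 0.111
¬¬¬¬p = 1 − 0.111 = 0.889
¬¬¬¬¬p = 1 − 0.889 = 0.111
¬¬¬¬¬¬p = 1 − 0.111 = 0.889
¬¬¬¬¬¬p → r = min(1, 1 − 0.889 + 0.768) = min(1, 0.879) = 0.879
¬(¬¬¬¬¬¬p → r) = 1 − 0.879 = 0.121
¬(¬¬¬¬¬¬p → r) ∨ ¬p = max(0.121, 0.111) = 0.121
¬(¬(¬¬¬¬¬¬p → r) ∨ ¬p) = 1 − 0.121 = 0.879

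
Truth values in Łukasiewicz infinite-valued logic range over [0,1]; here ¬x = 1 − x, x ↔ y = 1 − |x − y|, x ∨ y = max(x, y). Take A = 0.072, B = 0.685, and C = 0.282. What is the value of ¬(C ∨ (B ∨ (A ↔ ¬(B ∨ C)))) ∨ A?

B ∨ C = max(0.685, 0.282) = 0.685
¬(B ∨ C) = 1 − 0.685 = 0.315
A ↔ ¬(B ∨ C) = 1 − |0.072 − 0.315| = 1 − 0.243 = 0.757
B ∨ (A ↔ ¬(B ∨ C)) = max(0.685, 0.757) = 0.757
C ∨ (B ∨ (A ↔ ¬(B ∨ C))) = max(0.282, 0.757) = 0.757
¬(C ∨ (B ∨ (A ↔ ¬(B ∨ C)))) = 1 − 0.757 = 0.243
¬(C ∨ (B ∨ (A ↔ ¬(B ∨ C)))) ∨ A = max(0.243, 0.072) = 0.243

0.243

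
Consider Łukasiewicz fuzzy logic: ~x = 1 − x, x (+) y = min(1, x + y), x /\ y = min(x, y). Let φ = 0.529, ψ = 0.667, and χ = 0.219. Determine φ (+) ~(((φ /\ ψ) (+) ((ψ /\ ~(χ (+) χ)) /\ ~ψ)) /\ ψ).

φ /\ ψ = min(0.529, 0.667) = 0.529
χ (+) χ = min(1, 0.219 + 0.219) = min(1, 0.438) = 0.438
~(χ (+) χ) = 1 − 0.438 = 0.562
ψ /\ ~(χ (+) χ) = min(0.667, 0.562) = 0.562
~ψ = 1 − 0.667 = 0.333
(ψ /\ ~(χ (+) χ)) /\ ~ψ = min(0.562, 0.333) = 0.333
(φ /\ ψ) (+) ((ψ /\ ~(χ (+) χ)) /\ ~ψ) = min(1, 0.529 + 0.333) = min(1, 0.862) = 0.862
((φ /\ ψ) (+) ((ψ /\ ~(χ (+) χ)) /\ ~ψ)) /\ ψ = min(0.862, 0.667) = 0.667
~(((φ /\ ψ) (+) ((ψ /\ ~(χ (+) χ)) /\ ~ψ)) /\ ψ) = 1 − 0.667 = 0.333
φ (+) ~(((φ /\ ψ) (+) ((ψ /\ ~(χ (+) χ)) /\ ~ψ)) /\ ψ) = min(1, 0.529 + 0.333) = min(1, 0.862) = 0.862

0.862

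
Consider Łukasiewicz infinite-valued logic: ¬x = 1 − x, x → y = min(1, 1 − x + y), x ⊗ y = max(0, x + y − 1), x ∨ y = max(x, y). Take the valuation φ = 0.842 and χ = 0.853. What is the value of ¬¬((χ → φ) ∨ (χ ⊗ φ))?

0.989

χ → φ = min(1, 1 − 0.853 + 0.842) = min(1, 0.989) = 0.989
χ ⊗ φ = max(0, 0.853 + 0.842 − 1) = max(0, 0.695) = 0.695
(χ → φ) ∨ (χ ⊗ φ) = max(0.989, 0.695) = 0.989
¬((χ → φ) ∨ (χ ⊗ φ)) = 1 − 0.989 = 0.011
¬¬((χ → φ) ∨ (χ ⊗ φ)) = 1 − 0.011 = 0.989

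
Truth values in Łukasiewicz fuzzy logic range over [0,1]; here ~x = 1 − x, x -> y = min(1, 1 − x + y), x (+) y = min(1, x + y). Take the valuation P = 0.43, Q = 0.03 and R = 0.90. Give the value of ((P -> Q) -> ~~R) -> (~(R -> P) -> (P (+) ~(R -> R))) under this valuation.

0.96

P -> Q = min(1, 1 − 0.43 + 0.03) = min(1, 0.60) = 0.60
~R = 1 − 0.90 = 0.10
~~R = 1 − 0.10 = 0.90
(P -> Q) -> ~~R = min(1, 1 − 0.60 + 0.90) = min(1, 1.30) = 1.00
R -> P = min(1, 1 − 0.90 + 0.43) = min(1, 0.53) = 0.53
~(R -> P) = 1 − 0.53 = 0.47
R -> R = min(1, 1 − 0.90 + 0.90) = min(1, 1.00) = 1.00
~(R -> R) = 1 − 1.00 = 0.00
P (+) ~(R -> R) = min(1, 0.43 + 0.00) = min(1, 0.43) = 0.43
~(R -> P) -> (P (+) ~(R -> R)) = min(1, 1 − 0.47 + 0.43) = min(1, 0.96) = 0.96
((P -> Q) -> ~~R) -> (~(R -> P) -> (P (+) ~(R -> R))) = min(1, 1 − 1.00 + 0.96) = min(1, 0.96) = 0.96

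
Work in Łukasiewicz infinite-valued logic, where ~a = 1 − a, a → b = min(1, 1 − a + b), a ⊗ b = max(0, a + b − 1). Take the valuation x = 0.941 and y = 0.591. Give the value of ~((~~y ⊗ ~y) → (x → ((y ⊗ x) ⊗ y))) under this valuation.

0.000

~y = 1 − 0.591 = 0.409
~~y = 1 − 0.409 = 0.591
~~y ⊗ ~y = max(0, 0.591 + 0.409 − 1) = max(0, 0.000) = 0.000
y ⊗ x = max(0, 0.591 + 0.941 − 1) = max(0, 0.532) = 0.532
(y ⊗ x) ⊗ y = max(0, 0.532 + 0.591 − 1) = max(0, 0.123) = 0.123
x → ((y ⊗ x) ⊗ y) = min(1, 1 − 0.941 + 0.123) = min(1, 0.182) = 0.182
(~~y ⊗ ~y) → (x → ((y ⊗ x) ⊗ y)) = min(1, 1 − 0.000 + 0.182) = min(1, 1.182) = 1.000
~((~~y ⊗ ~y) → (x → ((y ⊗ x) ⊗ y))) = 1 − 1.000 = 0.000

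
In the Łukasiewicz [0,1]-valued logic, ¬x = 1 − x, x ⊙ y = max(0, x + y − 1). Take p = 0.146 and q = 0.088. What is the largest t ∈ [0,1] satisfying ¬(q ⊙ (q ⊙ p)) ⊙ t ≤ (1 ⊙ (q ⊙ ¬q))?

0.000

q ⊙ p = max(0, 0.088 + 0.146 − 1) = max(0, -0.766) = 0.000
q ⊙ (q ⊙ p) = max(0, 0.088 + 0.000 − 1) = max(0, -0.912) = 0.000
¬(q ⊙ (q ⊙ p)) = 1 − 0.000 = 1.000
So the left factor is ¬(q ⊙ (q ⊙ p)) = 1.000.
¬q = 1 − 0.088 = 0.912
q ⊙ ¬q = max(0, 0.088 + 0.912 − 1) = max(0, 0.000) = 0.000
1 ⊙ (q ⊙ ¬q) = max(0, 1.000 + 0.000 − 1) = max(0, 0.000) = 0.000
So the right-hand bound is 1 ⊙ (q ⊙ ¬q) = 0.000.
The residuum of the Łukasiewicz t-norm gives the supremum: min(1, 1 − 1.000 + 0.000).
1 − 1.000 + 0.000 = 0.000, so t = min(1, 0.000) = 0.000.
Check: 1.000 ⊙ 0.000 = max(0, 0.000) = 0.000 ≤ 0.000.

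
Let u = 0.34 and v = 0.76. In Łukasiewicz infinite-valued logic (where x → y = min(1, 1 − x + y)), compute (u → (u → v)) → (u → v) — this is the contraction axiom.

1.00

u → v = min(1, 1 − 0.34 + 0.76) = min(1, 1.42) = 1.00
u → (u → v) = min(1, 1 − 0.34 + 1.00) = min(1, 1.66) = 1.00
(u → (u → v)) → (u → v) = min(1, 1 − 1.00 + 1.00) = min(1, 1.00) = 1.00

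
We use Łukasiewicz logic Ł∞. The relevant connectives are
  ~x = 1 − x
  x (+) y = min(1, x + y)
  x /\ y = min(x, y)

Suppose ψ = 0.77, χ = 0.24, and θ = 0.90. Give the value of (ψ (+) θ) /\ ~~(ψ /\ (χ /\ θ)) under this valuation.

0.24

ψ (+) θ = min(1, 0.77 + 0.90) = min(1, 1.67) = 1.00
χ /\ θ = min(0.24, 0.90) = 0.24
ψ /\ (χ /\ θ) = min(0.77, 0.24) = 0.24
~(ψ /\ (χ /\ θ)) = 1 − 0.24 = 0.76
~~(ψ /\ (χ /\ θ)) = 1 − 0.76 = 0.24
(ψ (+) θ) /\ ~~(ψ /\ (χ /\ θ)) = min(1.00, 0.24) = 0.24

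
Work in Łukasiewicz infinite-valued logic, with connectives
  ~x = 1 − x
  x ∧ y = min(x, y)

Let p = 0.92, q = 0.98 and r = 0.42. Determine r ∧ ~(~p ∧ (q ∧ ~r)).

0.42

~p = 1 − 0.92 = 0.08
~r = 1 − 0.42 = 0.58
q ∧ ~r = min(0.98, 0.58) = 0.58
~p ∧ (q ∧ ~r) = min(0.08, 0.58) = 0.08
~(~p ∧ (q ∧ ~r)) = 1 − 0.08 = 0.92
r ∧ ~(~p ∧ (q ∧ ~r)) = min(0.42, 0.92) = 0.42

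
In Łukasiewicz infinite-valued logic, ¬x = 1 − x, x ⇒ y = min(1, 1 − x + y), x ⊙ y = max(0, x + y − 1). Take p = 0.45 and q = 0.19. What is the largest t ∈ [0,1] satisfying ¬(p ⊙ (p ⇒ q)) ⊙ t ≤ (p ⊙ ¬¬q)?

0.19

p ⇒ q = min(1, 1 − 0.45 + 0.19) = min(1, 0.74) = 0.74
p ⊙ (p ⇒ q) = max(0, 0.45 + 0.74 − 1) = max(0, 0.19) = 0.19
¬(p ⊙ (p ⇒ q)) = 1 − 0.19 = 0.81
So the left factor is ¬(p ⊙ (p ⇒ q)) = 0.81.
¬q = 1 − 0.19 = 0.81
¬¬q = 1 − 0.81 = 0.19
p ⊙ ¬¬q = max(0, 0.45 + 0.19 − 1) = max(0, -0.36) = 0.00
So the right-hand bound is p ⊙ ¬¬q = 0.00.
The residuum of the Łukasiewicz t-norm gives the supremum: min(1, 1 − 0.81 + 0.00).
1 − 0.81 + 0.00 = 0.19, so t = min(1, 0.19) = 0.19.
Check: 0.81 ⊙ 0.19 = max(0, 0.00) = 0.00 ≤ 0.00.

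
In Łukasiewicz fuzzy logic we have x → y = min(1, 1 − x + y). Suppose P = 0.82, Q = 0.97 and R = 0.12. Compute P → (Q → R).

0.33

Q → R = min(1, 1 − 0.97 + 0.12) = min(1, 0.15) = 0.15
P → (Q → R) = min(1, 1 − 0.82 + 0.15) = min(1, 0.33) = 0.33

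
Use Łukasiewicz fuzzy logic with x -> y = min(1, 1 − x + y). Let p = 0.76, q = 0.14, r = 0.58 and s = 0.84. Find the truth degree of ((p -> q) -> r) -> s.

p -> q = min(1, 1 − 0.76 + 0.14) = min(1, 0.38) = 0.38
(p -> q) -> r = min(1, 1 − 0.38 + 0.58) = min(1, 1.20) = 1.00
((p -> q) -> r) -> s = min(1, 1 − 1.00 + 0.84) = min(1, 0.84) = 0.84

0.84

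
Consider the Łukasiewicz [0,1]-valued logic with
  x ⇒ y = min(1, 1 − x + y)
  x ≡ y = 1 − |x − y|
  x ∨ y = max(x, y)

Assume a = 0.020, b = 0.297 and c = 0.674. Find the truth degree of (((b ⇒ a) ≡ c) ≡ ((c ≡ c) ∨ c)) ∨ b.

0.951

b ⇒ a = min(1, 1 − 0.297 + 0.020) = min(1, 0.723) = 0.723
(b ⇒ a) ≡ c = 1 − |0.723 − 0.674| = 1 − 0.049 = 0.951
c ≡ c = 1 − |0.674 − 0.674| = 1 − 0.000 = 1.000
(c ≡ c) ∨ c = max(1.000, 0.674) = 1.000
((b ⇒ a) ≡ c) ≡ ((c ≡ c) ∨ c) = 1 − |0.951 − 1.000| = 1 − 0.049 = 0.951
(((b ⇒ a) ≡ c) ≡ ((c ≡ c) ∨ c)) ∨ b = max(0.951, 0.297) = 0.951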